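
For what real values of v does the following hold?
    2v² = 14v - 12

v = 1 or v = 6

Bring every term to one side: 2v² - 14v + 12 = 0.
Factor: 2(v - 1)(v - 6) = 0.
So v = 1 or v = 6.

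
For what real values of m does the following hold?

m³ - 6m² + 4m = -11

Rearrange: m³ - 6m² + 4m + 11 = 0.
Possible rational roots are divisors of 11. Testing m = -1 gives 0, so (m + 1) is a factor.
Divide: m³ - 6m² + 4m + 11 = (m + 1)(m² - 7m + 11).
Apply the quadratic formula to m² - 7m + 11 = 0: m = (7 ± √5)/2, i.e. m ≈ 4.618 or m ≈ 2.382.

m = -1 or m = 2.382 or m = 4.618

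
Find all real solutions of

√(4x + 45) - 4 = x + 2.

Isolate the radical: √(4x + 45) = x + 6.
Square both sides: 4x + 45 = (x + 6)².
Expand and rearrange: x² + 8x - 9 = 0.
Solving gives x = 1 or x = -9.
Check each candidate in the original equation:
  x = 1: √(49) = 7, while x + 6 = 7 — valid.
  x = -9: √(9) = 3, while x + 6 = -3 — extraneous.

x = 1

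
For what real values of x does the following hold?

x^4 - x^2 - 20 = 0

Let u = x^2. The equation becomes u^2 - u - 20 = 0.
Factor: (u + 4)(u - 5) = 0, so u = -4 or u = 5.
x^2 = -4 < 0 has no real solution.
x^2 = 5 gives x = +/-sqrt(5) ~= +/-2.2361.

x = -2.2361 or x = 2.2361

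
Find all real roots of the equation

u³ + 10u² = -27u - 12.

Rearrange: u³ + 10u² + 27u + 12 = 0.
Possible rational roots are divisors of 12. Testing u = -4 gives 0, so (u + 4) is a factor.
Divide: u³ + 10u² + 27u + 12 = (u + 4)(u² + 6u + 3).
Apply the quadratic formula to u² + 6u + 3 = 0: u = (-6 ± √24)/2, i.e. u ≈ -0.5505 or u ≈ -5.4495.

u = -5.4495 or u = -4 or u = -0.5505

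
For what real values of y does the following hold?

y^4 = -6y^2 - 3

No real solutions.

Let u = y^2. The equation becomes u^2 + 6u + 3 = 0.
By the quadratic formula, u = -3 + sqrt(6) or u = -3 - sqrt(6).
y^2 = -3 + sqrt(6) < 0 has no real solution.
y^2 = -3 - sqrt(6) < 0 has no real solution.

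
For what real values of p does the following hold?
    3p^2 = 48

p = -4 or p = 4

Bring every term to one side: 3p^2 - 48 = 0.
Factor: 3(p - 4)(p + 4) = 0.
So p = 4 or p = -4.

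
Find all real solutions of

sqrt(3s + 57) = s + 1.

s = 8

Square both sides: 3s + 57 = (s + 1)^2.
Expand and rearrange: s^2 - s - 56 = 0.
Solving gives s = 8 or s = -7.
Check each candidate in the original equation:
  s = 8: sqrt(81) = 9, while s + 1 = 9 — valid.
  s = -7: sqrt(36) = 6, while s + 1 = -6 — extraneous.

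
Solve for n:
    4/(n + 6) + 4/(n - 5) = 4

n = -5.0902 or n = 6.0902

Multiply both sides by (n + 6)(n - 5):
4(n - 5) + 4(n + 6) = 4(n + 6)(n - 5).
Expand and collect terms: 4n² - 4n - 124 = 0.
By the quadratic formula, n = (4 ± √2000) / 8, so n ≈ 6.0902 or n ≈ -5.0902.
Neither value makes a denominator zero (n ≠ -6, n ≠ 5), so both are valid.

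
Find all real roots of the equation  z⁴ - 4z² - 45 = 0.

z = -3 or z = 3

Let u = z². The equation becomes u² - 4u - 45 = 0.
Factor: (u + 5)(u - 9) = 0, so u = -5 or u = 9.
z² = -5 < 0 has no real solution.
z² = 9 gives z = ±3.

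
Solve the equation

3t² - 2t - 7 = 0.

Discriminant: (-2)² − 4·3·(-7) = 88.
Quadratic formula: t = (2 ± √88) / 6.
So t = 1/3 + √(22)/3 ≈ 1.8968 or t = 1/3 - √(22)/3 ≈ -1.2301.

t = -1.2301 or t = 1.8968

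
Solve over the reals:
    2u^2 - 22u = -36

Bring every term to one side: 2u^2 - 22u + 36 = 0.
Factor: 2(u - 9)(u - 2) = 0.
So u = 9 or u = 2.

u = 2 or u = 9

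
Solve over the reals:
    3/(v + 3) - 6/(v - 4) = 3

v = -1.4142 or v = 1.4142

Multiply both sides by (v + 3)(v - 4):
3(v - 4) - 6(v + 3) = 3(v + 3)(v - 4).
Expand and collect terms: 3v² - 6 = 0.
By the quadratic formula, v = (0 ± √72) / 6, so v ≈ 1.4142 or v ≈ -1.4142.
Neither value makes a denominator zero (v ≠ -3, v ≠ 4), so both are valid.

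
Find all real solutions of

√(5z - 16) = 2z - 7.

Square both sides: 5z - 16 = (2z - 7)².
Expand and rearrange: 4z² - 33z + 65 = 0.
Solving gives z = 5 or z = 3.25.
Check each candidate in the original equation:
  z = 5: √(9) = 3, while 2z - 7 = 3 — valid.
  z = 3.25: √(0.25) = 0.5, while 2z - 7 = -0.5 — extraneous.

z = 5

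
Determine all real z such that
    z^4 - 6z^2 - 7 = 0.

Let u = z^2. The equation becomes u^2 - 6u - 7 = 0.
Factor: (u + 1)(u - 7) = 0, so u = -1 or u = 7.
z^2 = -1 < 0 has no real solution.
z^2 = 7 gives z = +/-sqrt(7) ~= +/-2.6458.

z = -2.6458 or z = 2.6458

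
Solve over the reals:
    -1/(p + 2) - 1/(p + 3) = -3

p = -2.7676 or p = -1.5657

Multiply both sides by (p + 2)(p + 3):
-(p + 3) - (p + 2) = -3(p + 2)(p + 3).
Expand and collect terms: -3p^2 - 13p - 13 = 0.
By the quadratic formula, p = (13 +/- sqrt(13)) / -6, so p ~= -2.7676 or p ~= -1.5657.
Neither value makes a denominator zero (p != -2, p != -3), so both are valid.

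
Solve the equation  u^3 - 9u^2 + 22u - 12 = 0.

Possible rational roots are divisors of -12. Testing u = 3 gives 0, so (u - 3) is a factor.
Divide: u^3 - 9u^2 + 22u - 12 = (u - 3)(u^2 - 6u + 4).
Apply the quadratic formula to u^2 - 6u + 4 = 0: u = (6 +/- sqrt(20))/2, i.e. u ~= 5.2361 or u ~= 0.7639.

u = 0.7639 or u = 3 or u = 5.2361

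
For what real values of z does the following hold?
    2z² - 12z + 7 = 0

z = 0.6548 or z = 5.3452

Discriminant: (-12)² − 4·2·7 = 88.
Quadratic formula: z = (12 ± √88) / 4.
So z = √(22)/2 + 3 ≈ 5.3452 or z = 3 - √(22)/2 ≈ 0.6548.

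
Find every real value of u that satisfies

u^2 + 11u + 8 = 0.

Discriminant: (11)^2 - 4*1*8 = 89.
Quadratic formula: u = (-11 +/- sqrt(89)) / 2.
So u = -11/2 + sqrt(89)/2 ~= -0.783 or u = -11/2 - sqrt(89)/2 ~= -10.217.

u = -10.217 or u = -0.783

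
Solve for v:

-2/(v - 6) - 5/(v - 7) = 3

v = 4.2792 or v = 6.3874

Multiply both sides by (v - 6)(v - 7):
-2(v - 7) - 5(v - 6) = 3(v - 6)(v - 7).
Expand and collect terms: 3v² - 32v + 82 = 0.
By the quadratic formula, v = (32 ± √40) / 6, so v ≈ 6.3874 or v ≈ 4.2792.
Neither value makes a denominator zero (v ≠ 6, v ≠ 7), so both are valid.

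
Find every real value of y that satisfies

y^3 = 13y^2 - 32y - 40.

Rearrange: y^3 - 13y^2 + 32y + 40 = 0.
Possible rational roots are divisors of 40. Testing y = 5 gives 0, so (y - 5) is a factor.
Divide: y^3 - 13y^2 + 32y + 40 = (y - 5)(y^2 - 8y - 8).
Apply the quadratic formula to y^2 - 8y - 8 = 0: y = (8 +/- sqrt(96))/2, i.e. y ~= 8.899 or y ~= -0.899.

y = -0.899 or y = 5 or y = 8.899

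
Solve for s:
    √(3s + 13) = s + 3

Square both sides: 3s + 13 = (s + 3)².
Expand and rearrange: s² + 3s - 4 = 0.
Solving gives s = 1 or s = -4.
Check each candidate in the original equation:
  s = 1: √(16) = 4, while s + 3 = 4 — valid.
  s = -4: √(1) = 1, while s + 3 = -1 — extraneous.

s = 1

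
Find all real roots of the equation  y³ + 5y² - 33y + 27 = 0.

y = -9 or y = 1 or y = 3

Possible rational roots are divisors of 27. Testing y = 3 gives 0, so (y - 3) is a factor.
Divide: y³ + 5y² - 33y + 27 = (y - 3)(y² + 8y - 9).
Factor the quadratic: y = 1 or y = -9.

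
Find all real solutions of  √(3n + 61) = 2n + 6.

n = 1

Square both sides: 3n + 61 = (2n + 6)².
Expand and rearrange: 4n² + 21n - 25 = 0.
Solving gives n = 1 or n = -6.25.
Check each candidate in the original equation:
  n = 1: √(64) = 8, while 2n + 6 = 8 — valid.
  n = -6.25: √(42.25) = 6.5, while 2n + 6 = -6.5 — extraneous.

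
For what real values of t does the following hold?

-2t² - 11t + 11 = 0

Discriminant: (-11)² − 4·(-2)·11 = 209.
Quadratic formula: t = (11 ± √209) / (-4).
So t = -√(209)/4 - 11/4 ≈ -6.3642 or t = -11/4 + √(209)/4 ≈ 0.8642.

t = -6.3642 or t = 0.8642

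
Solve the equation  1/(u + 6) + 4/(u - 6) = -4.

Multiply both sides by (u + 6)(u - 6):
(u - 6) + 4(u + 6) = -4(u + 6)(u - 6).
Expand and collect terms: -4u² - 5u + 126 = 0.
By the quadratic formula, u = (5 ± √2041) / -8, so u ≈ -6.2722 or u ≈ 5.0222.
Neither value makes a denominator zero (u ≠ -6, u ≠ 6), so both are valid.

u = -6.2722 or u = 5.0222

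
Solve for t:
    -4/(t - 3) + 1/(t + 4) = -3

t = -4.2817 or t = 4.2817

Multiply both sides by (t - 3)(t + 4):
-4(t + 4) + (t - 3) = -3(t - 3)(t + 4).
Expand and collect terms: -3t² + 55 = 0.
By the quadratic formula, t = (0 ± √660) / -6, so t ≈ -4.2817 or t ≈ 4.2817.
Neither value makes a denominator zero (t ≠ 3, t ≠ -4), so both are valid.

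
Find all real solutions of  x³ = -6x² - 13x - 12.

x = -3

Rearrange: x³ + 6x² + 13x + 12 = 0.
Possible rational roots are divisors of 12. Testing x = -3 gives 0, so (x + 3) is a factor.
Divide: x³ + 6x² + 13x + 12 = (x + 3)(x² + 3x + 4).
The quadratic x² + 3x + 4 has discriminant -7 < 0, so no further real roots.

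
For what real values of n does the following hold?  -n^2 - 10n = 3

Rearrange to standard form: -n^2 - 10n - 3 = 0.
Discriminant: (-10)^2 - 4*(-1)*(-3) = 88.
Quadratic formula: n = (10 +/- sqrt(88)) / (-2).
So n = -5 - sqrt(22) ~= -9.6904 or n = -5 + sqrt(22) ~= -0.3096.

n = -9.6904 or n = -0.3096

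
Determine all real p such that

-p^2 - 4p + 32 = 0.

p = -8 or p = 4

Factor: -1(p - 4)(p + 8) = 0.
So p = 4 or p = -8.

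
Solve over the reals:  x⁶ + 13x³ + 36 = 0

Let u = x³. The equation becomes u² + 13u + 36 = 0.
Factor: (u + 4)(u + 9) = 0, so u = -4 or u = -9.
x³ = -4 gives x = -∛(4) ≈ -1.5874.
x³ = -9 gives x = -∛(9) ≈ -2.0801.

x = -2.0801 or x = -1.5874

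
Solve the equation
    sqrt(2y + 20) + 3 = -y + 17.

Isolate the radical: sqrt(2y + 20) = -y + 14.
Square both sides: 2y + 20 = (-y + 14)^2.
Expand and rearrange: y^2 - 30y + 176 = 0.
Solving gives y = 22 or y = 8.
Check each candidate in the original equation:
  y = 22: sqrt(64) = 8, while -y + 14 = -8 — extraneous.
  y = 8: sqrt(36) = 6, while -y + 14 = 6 — valid.

y = 8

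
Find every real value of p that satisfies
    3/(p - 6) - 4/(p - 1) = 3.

p = -0.1468 or p = 6.8134

Multiply both sides by (p - 6)(p - 1):
3(p - 1) - 4(p - 6) = 3(p - 6)(p - 1).
Expand and collect terms: 3p^2 - 20p - 3 = 0.
By the quadratic formula, p = (20 +/- sqrt(436)) / 6, so p ~= 6.8134 or p ~= -0.1468.
Neither value makes a denominator zero (p != 6, p != 1), so both are valid.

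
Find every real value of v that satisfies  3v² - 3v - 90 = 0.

v = -5 or v = 6

Factor: 3(v - 6)(v + 5) = 0.
So v = 6 or v = -5.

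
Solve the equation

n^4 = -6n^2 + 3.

n = -0.6813 or n = 0.6813

Let u = n^2. The equation becomes u^2 + 6u - 3 = 0.
By the quadratic formula, u = -3 + 2*sqrt(3) or u = -2*sqrt(3) - 3.
n^2 = -3 + 2*sqrt(3) gives n = +/-sqrt(-3 + 2*sqrt(3)) ~= +/-0.6813.
n^2 = -2*sqrt(3) - 3 < 0 has no real solution.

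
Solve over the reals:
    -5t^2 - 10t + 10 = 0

t = -2.7321 or t = 0.7321

Discriminant: (-10)^2 - 4*(-5)*10 = 300.
Quadratic formula: t = (10 +/- sqrt(300)) / (-10).
So t = -sqrt(3) - 1 ~= -2.7321 or t = -1 + sqrt(3) ~= 0.7321.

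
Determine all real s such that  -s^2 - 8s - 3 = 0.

s = -7.6056 or s = -0.3944

Discriminant: (-8)^2 - 4*(-1)*(-3) = 52.
Quadratic formula: s = (8 +/- sqrt(52)) / (-2).
So s = -4 - sqrt(13) ~= -7.6056 or s = -4 + sqrt(13) ~= -0.3944.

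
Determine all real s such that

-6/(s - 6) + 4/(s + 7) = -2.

Multiply both sides by (s - 6)(s + 7):
-6(s + 7) + 4(s - 6) = -2(s - 6)(s + 7).
Expand and collect terms: -2s² + 150 = 0.
By the quadratic formula, s = (0 ± √1200) / -4, so s ≈ -8.6603 or s ≈ 8.6603.
Neither value makes a denominator zero (s ≠ 6, s ≠ -7), so both are valid.

s = -8.6603 or s = 8.6603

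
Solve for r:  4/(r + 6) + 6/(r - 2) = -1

r = -12.7446 or r = -1.2554

Multiply both sides by (r + 6)(r - 2):
4(r - 2) + 6(r + 6) = -(r + 6)(r - 2).
Expand and collect terms: -r^2 - 14r - 16 = 0.
By the quadratic formula, r = (14 +/- sqrt(132)) / -2, so r ~= -12.7446 or r ~= -1.2554.
Neither value makes a denominator zero (r != -6, r != 2), so both are valid.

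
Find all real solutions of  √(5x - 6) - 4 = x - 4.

Isolate the radical: √(5x - 6) = x.
Square both sides: 5x - 6 = (x)².
Expand and rearrange: x² - 5x + 6 = 0.
Solving gives x = 3 or x = 2.
Check each candidate in the original equation:
  x = 3: √(9) = 3, while x = 3 — valid.
  x = 2: √(4) = 2, while x = 2 — valid.

x = 2 or x = 3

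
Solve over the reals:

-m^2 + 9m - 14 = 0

m = 2 or m = 7

Factor: -1(m - 2)(m - 7) = 0.
So m = 2 or m = 7.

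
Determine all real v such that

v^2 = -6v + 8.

v = -7.1231 or v = 1.1231

Rearrange to standard form: v^2 + 6v - 8 = 0.
Discriminant: (6)^2 - 4*1*(-8) = 68.
Quadratic formula: v = (-6 +/- sqrt(68)) / 2.
So v = -3 + sqrt(17) ~= 1.1231 or v = -sqrt(17) - 3 ~= -7.1231.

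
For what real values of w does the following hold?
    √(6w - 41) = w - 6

Square both sides: 6w - 41 = (w - 6)².
Expand and rearrange: w² - 18w + 77 = 0.
Solving gives w = 11 or w = 7.
Check each candidate in the original equation:
  w = 11: √(25) = 5, while w - 6 = 5 — valid.
  w = 7: √(1) = 1, while w - 6 = 1 — valid.

w = 7 or w = 11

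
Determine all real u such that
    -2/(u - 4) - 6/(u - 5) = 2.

Multiply both sides by (u - 4)(u - 5):
-2(u - 5) - 6(u - 4) = 2(u - 4)(u - 5).
Expand and collect terms: 2u² - 10u + 6 = 0.
By the quadratic formula, u = (10 ± √52) / 4, so u ≈ 4.3028 or u ≈ 0.6972.
Neither value makes a denominator zero (u ≠ 4, u ≠ 5), so both are valid.

u = 0.6972 or u = 4.3028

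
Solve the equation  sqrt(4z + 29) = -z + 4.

z = -1

Square both sides: 4z + 29 = (-z + 4)^2.
Expand and rearrange: z^2 - 12z - 13 = 0.
Solving gives z = 13 or z = -1.
Check each candidate in the original equation:
  z = 13: sqrt(81) = 9, while -z + 4 = -9 — extraneous.
  z = -1: sqrt(25) = 5, while -z + 4 = 5 — valid.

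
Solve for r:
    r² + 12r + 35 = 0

r = -7 or r = -5

Factor: (r + 7)(r + 5) = 0.
So r = -7 or r = -5.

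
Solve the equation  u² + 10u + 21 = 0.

Factor: (u + 7)(u + 3) = 0.
So u = -7 or u = -3.

u = -7 or u = -3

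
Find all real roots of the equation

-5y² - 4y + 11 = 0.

y = -1.9362 or y = 1.1362

Discriminant: (-4)² − 4·(-5)·11 = 236.
Quadratic formula: y = (4 ± √236) / (-10).
So y = -√(59)/5 - 2/5 ≈ -1.9362 or y = -2/5 + √(59)/5 ≈ 1.1362.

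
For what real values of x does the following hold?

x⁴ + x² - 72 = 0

x = -2.8284 or x = 2.8284

Let u = x². The equation becomes u² + u - 72 = 0.
Factor: (u - 8)(u + 9) = 0, so u = 8 or u = -9.
x² = 8 gives x = ±2·√(2) ≈ ±2.8284.
x² = -9 < 0 has no real solution.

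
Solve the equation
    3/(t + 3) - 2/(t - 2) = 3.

Multiply both sides by (t + 3)(t - 2):
3(t - 2) - 2(t + 3) = 3(t + 3)(t - 2).
Expand and collect terms: 3t² + 2t - 6 = 0.
By the quadratic formula, t = (-2 ± √76) / 6, so t ≈ 1.1196 or t ≈ -1.7863.
Neither value makes a denominator zero (t ≠ -3, t ≠ 2), so both are valid.

t = -1.7863 or t = 1.1196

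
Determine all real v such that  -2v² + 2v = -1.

Rearrange to standard form: -2v² + 2v + 1 = 0.
Discriminant: (2)² − 4·(-2)·1 = 12.
Quadratic formula: v = (-2 ± √12) / (-4).
So v = 1/2 - √(3)/2 ≈ -0.366 or v = 1/2 + √(3)/2 ≈ 1.366.

v = -0.366 or v = 1.366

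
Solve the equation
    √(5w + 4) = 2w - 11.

w = 9

Square both sides: 5w + 4 = (2w - 11)².
Expand and rearrange: 4w² - 49w + 117 = 0.
Solving gives w = 9 or w = 3.25.
Check each candidate in the original equation:
  w = 9: √(49) = 7, while 2w - 11 = 7 — valid.
  w = 3.25: √(20.25) = 4.5, while 2w - 11 = -4.5 — extraneous.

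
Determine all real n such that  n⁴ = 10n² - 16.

Let u = n². The equation becomes u² - 10u + 16 = 0.
Factor: (u - 8)(u - 2) = 0, so u = 8 or u = 2.
n² = 8 gives n = ±2·√(2) ≈ ±2.8284.
n² = 2 gives n = ±√(2) ≈ ±1.4142.

n = -2.8284 or n = -1.4142 or n = 1.4142 or n = 2.8284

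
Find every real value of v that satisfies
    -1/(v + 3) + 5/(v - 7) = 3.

v = -3.2869 or v = 8.6202

Multiply both sides by (v + 3)(v - 7):
-(v - 7) + 5(v + 3) = 3(v + 3)(v - 7).
Expand and collect terms: 3v² - 16v - 85 = 0.
By the quadratic formula, v = (16 ± √1276) / 6, so v ≈ 8.6202 or v ≈ -3.2869.
Neither value makes a denominator zero (v ≠ -3, v ≠ 7), so both are valid.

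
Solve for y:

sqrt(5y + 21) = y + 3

Square both sides: 5y + 21 = (y + 3)^2.
Expand and rearrange: y^2 + y - 12 = 0.
Solving gives y = 3 or y = -4.
Check each candidate in the original equation:
  y = 3: sqrt(36) = 6, while y + 3 = 6 — valid.
  y = -4: sqrt(1) = 1, while y + 3 = -1 — extraneous.

y = 3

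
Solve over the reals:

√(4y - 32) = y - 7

y = 9

Square both sides: 4y - 32 = (y - 7)².
Expand and rearrange: y² - 18y + 81 = 0.
This gives the repeated root y = 9.
Check in the original equation:
  y = 9: √(4) = 2, while y - 7 = 2 — valid.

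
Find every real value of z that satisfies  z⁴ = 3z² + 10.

z = -2.2361 or z = 2.2361

Let u = z². The equation becomes u² - 3u - 10 = 0.
Factor: (u - 5)(u + 2) = 0, so u = 5 or u = -2.
z² = 5 gives z = ±√(5) ≈ ±2.2361.
z² = -2 < 0 has no real solution.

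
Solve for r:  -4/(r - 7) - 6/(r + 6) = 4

Multiply both sides by (r - 7)(r + 6):
-4(r + 6) - 6(r - 7) = 4(r - 7)(r + 6).
Expand and collect terms: 4r² + 6r - 186 = 0.
By the quadratic formula, r = (-6 ± √3012) / 8, so r ≈ 6.1102 or r ≈ -7.6102.
Neither value makes a denominator zero (r ≠ 7, r ≠ -6), so both are valid.

r = -7.6102 or r = 6.1102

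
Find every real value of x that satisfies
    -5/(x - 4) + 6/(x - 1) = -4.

x = -0.153 or x = 4.903

Multiply both sides by (x - 4)(x - 1):
-5(x - 1) + 6(x - 4) = -4(x - 4)(x - 1).
Expand and collect terms: -4x² + 19x + 3 = 0.
By the quadratic formula, x = (-19 ± √409) / -8, so x ≈ -0.153 or x ≈ 4.903.
Neither value makes a denominator zero (x ≠ 4, x ≠ 1), so both are valid.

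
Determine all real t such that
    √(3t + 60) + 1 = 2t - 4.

t = 7

Isolate the radical: √(3t + 60) = 2t - 5.
Square both sides: 3t + 60 = (2t - 5)².
Expand and rearrange: 4t² - 23t - 35 = 0.
Solving gives t = 7 or t = -1.25.
Check each candidate in the original equation:
  t = 7: √(81) = 9, while 2t - 5 = 9 — valid.
  t = -1.25: √(56.25) = 7.5, while 2t - 5 = -7.5 — extraneous.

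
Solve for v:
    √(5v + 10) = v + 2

v = -2 or v = 3

Square both sides: 5v + 10 = (v + 2)².
Expand and rearrange: v² - v - 6 = 0.
Solving gives v = 3 or v = -2.
Check each candidate in the original equation:
  v = 3: √(25) = 5, while v + 2 = 5 — valid.
  v = -2: √(0) = 0, while v + 2 = 0 — valid.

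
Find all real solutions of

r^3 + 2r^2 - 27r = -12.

Rearrange: r^3 + 2r^2 - 27r + 12 = 0.
Possible rational roots are divisors of 12. Testing r = 4 gives 0, so (r - 4) is a factor.
Divide: r^3 + 2r^2 - 27r + 12 = (r - 4)(r^2 + 6r - 3).
Apply the quadratic formula to r^2 + 6r - 3 = 0: r = (-6 +/- sqrt(48))/2, i.e. r ~= 0.4641 or r ~= -6.4641.

r = -6.4641 or r = 0.4641 or r = 4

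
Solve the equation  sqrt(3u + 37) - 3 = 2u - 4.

Isolate the radical: sqrt(3u + 37) = 2u - 1.
Square both sides: 3u + 37 = (2u - 1)^2.
Expand and rearrange: 4u^2 - 7u - 36 = 0.
Solving gives u = 4 or u = -2.25.
Check each candidate in the original equation:
  u = 4: sqrt(49) = 7, while 2u - 1 = 7 — valid.
  u = -2.25: sqrt(30.25) = 5.5, while 2u - 1 = -5.5 — extraneous.

u = 4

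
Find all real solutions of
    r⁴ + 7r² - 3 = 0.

r = -0.6365 or r = 0.6365

Let u = r². The equation becomes u² + 7u - 3 = 0.
By the quadratic formula, u = -7/2 + √(61)/2 or u = -√(61)/2 - 7/2.
r² = -7/2 + √(61)/2 gives r = ±√(-7/2 + √(61)/2) ≈ ±0.6365.
r² = -√(61)/2 - 7/2 < 0 has no real solution.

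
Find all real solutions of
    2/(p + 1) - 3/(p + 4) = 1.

Multiply both sides by (p + 1)(p + 4):
2(p + 4) - 3(p + 1) = (p + 1)(p + 4).
Expand and collect terms: p² + 6p - 1 = 0.
By the quadratic formula, p = (-6 ± √40) / 2, so p ≈ 0.1623 or p ≈ -6.1623.
Neither value makes a denominator zero (p ≠ -1, p ≠ -4), so both are valid.

p = -6.1623 or p = 0.1623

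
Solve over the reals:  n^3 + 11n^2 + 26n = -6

n = -7.7417 or n = -3 or n = -0.2583

Rearrange: n^3 + 11n^2 + 26n + 6 = 0.
Possible rational roots are divisors of 6. Testing n = -3 gives 0, so (n + 3) is a factor.
Divide: n^3 + 11n^2 + 26n + 6 = (n + 3)(n^2 + 8n + 2).
Apply the quadratic formula to n^2 + 8n + 2 = 0: n = (-8 +/- sqrt(56))/2, i.e. n ~= -0.2583 or n ~= -7.7417.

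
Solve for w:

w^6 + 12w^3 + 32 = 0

w = -2 or w = -1.5874

Let u = w^3. The equation becomes u^2 + 12u + 32 = 0.
Factor: (u + 4)(u + 8) = 0, so u = -4 or u = -8.
w^3 = -4 gives w = -(4)^(1/3) ~= -1.5874.
w^3 = -8 gives w = -2.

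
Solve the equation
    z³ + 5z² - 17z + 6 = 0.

z = -7.4051 or z = 0.4051 or z = 2

Possible rational roots are divisors of 6. Testing z = 2 gives 0, so (z - 2) is a factor.
Divide: z³ + 5z² - 17z + 6 = (z - 2)(z² + 7z - 3).
Apply the quadratic formula to z² + 7z - 3 = 0: z = (-7 ± √61)/2, i.e. z ≈ 0.4051 or z ≈ -7.4051.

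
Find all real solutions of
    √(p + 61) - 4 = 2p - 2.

p = 3

Isolate the radical: √(p + 61) = 2p + 2.
Square both sides: p + 61 = (2p + 2)².
Expand and rearrange: 4p² + 7p - 57 = 0.
Solving gives p = 3 or p = -4.75.
Check each candidate in the original equation:
  p = 3: √(64) = 8, while 2p + 2 = 8 — valid.
  p = -4.75: √(56.25) = 7.5, while 2p + 2 = -7.5 — extraneous.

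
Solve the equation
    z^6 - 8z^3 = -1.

z = 0.5027 or z = 1.9894

Let u = z^3. The equation becomes u^2 - 8u + 1 = 0.
By the quadratic formula, u = sqrt(15) + 4 or u = 4 - sqrt(15).
z^3 = sqrt(15) + 4 gives z = (sqrt(15) + 4)^(1/3) ~= 1.9894.
z^3 = 4 - sqrt(15) gives z = (4 - sqrt(15))^(1/3) ~= 0.5027.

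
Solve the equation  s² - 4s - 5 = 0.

Factor: (s + 1)(s - 5) = 0.
So s = -1 or s = 5.

s = -1 or s = 5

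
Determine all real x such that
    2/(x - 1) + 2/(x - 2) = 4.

x = 1.2929 or x = 2.7071

Multiply both sides by (x - 1)(x - 2):
2(x - 2) + 2(x - 1) = 4(x - 1)(x - 2).
Expand and collect terms: 4x^2 - 16x + 14 = 0.
By the quadratic formula, x = (16 +/- sqrt(32)) / 8, so x ~= 2.7071 or x ~= 1.2929.
Neither value makes a denominator zero (x != 1, x != 2), so both are valid.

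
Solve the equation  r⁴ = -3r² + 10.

Let u = r². The equation becomes u² + 3u - 10 = 0.
Factor: (u - 2)(u + 5) = 0, so u = 2 or u = -5.
r² = 2 gives r = ±√(2) ≈ ±1.4142.
r² = -5 < 0 has no real solution.

r = -1.4142 or r = 1.4142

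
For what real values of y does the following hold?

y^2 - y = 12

Bring every term to one side: y^2 - y - 12 = 0.
Factor: (y - 4)(y + 3) = 0.
So y = 4 or y = -3.

y = -3 or y = 4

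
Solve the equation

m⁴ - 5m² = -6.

m = -1.7321 or m = -1.4142 or m = 1.4142 or m = 1.7321

Let u = m². The equation becomes u² - 5u + 6 = 0.
Factor: (u - 2)(u - 3) = 0, so u = 2 or u = 3.
m² = 2 gives m = ±√(2) ≈ ±1.4142.
m² = 3 gives m = ±√(3) ≈ ±1.7321.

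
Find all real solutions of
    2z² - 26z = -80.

Bring every term to one side: 2z² - 26z + 80 = 0.
Factor: 2(z - 5)(z - 8) = 0.
So z = 5 or z = 8.

z = 5 or z = 8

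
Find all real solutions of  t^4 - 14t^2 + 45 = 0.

t = -3 or t = -2.2361 or t = 2.2361 or t = 3

Let u = t^2. The equation becomes u^2 - 14u + 45 = 0.
Factor: (u - 9)(u - 5) = 0, so u = 9 or u = 5.
t^2 = 9 gives t = +/-3.
t^2 = 5 gives t = +/-sqrt(5) ~= +/-2.2361.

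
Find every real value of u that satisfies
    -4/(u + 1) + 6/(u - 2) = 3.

u = -1.8798 or u = 3.5465

Multiply both sides by (u + 1)(u - 2):
-4(u - 2) + 6(u + 1) = 3(u + 1)(u - 2).
Expand and collect terms: 3u² - 5u - 20 = 0.
By the quadratic formula, u = (5 ± √265) / 6, so u ≈ 3.5465 or u ≈ -1.8798.
Neither value makes a denominator zero (u ≠ -1, u ≠ 2), so both are valid.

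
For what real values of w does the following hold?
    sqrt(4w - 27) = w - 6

Square both sides: 4w - 27 = (w - 6)^2.
Expand and rearrange: w^2 - 16w + 63 = 0.
Solving gives w = 9 or w = 7.
Check each candidate in the original equation:
  w = 9: sqrt(9) = 3, while w - 6 = 3 — valid.
  w = 7: sqrt(1) = 1, while w - 6 = 1 — valid.

w = 7 or w = 9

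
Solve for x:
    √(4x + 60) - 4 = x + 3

x = 1

Isolate the radical: √(4x + 60) = x + 7.
Square both sides: 4x + 60 = (x + 7)².
Expand and rearrange: x² + 10x - 11 = 0.
Solving gives x = 1 or x = -11.
Check each candidate in the original equation:
  x = 1: √(64) = 8, while x + 7 = 8 — valid.
  x = -11: √(16) = 4, while x + 7 = -4 — extraneous.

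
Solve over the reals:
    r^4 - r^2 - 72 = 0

r = -3 or r = 3

Let u = r^2. The equation becomes u^2 - u - 72 = 0.
Factor: (u - 9)(u + 8) = 0, so u = 9 or u = -8.
r^2 = 9 gives r = +/-3.
r^2 = -8 < 0 has no real solution.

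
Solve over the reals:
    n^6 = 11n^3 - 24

n = 1.4422 or n = 2

Let u = n^3. The equation becomes u^2 - 11u + 24 = 0.
Factor: (u - 8)(u - 3) = 0, so u = 8 or u = 3.
n^3 = 8 gives n = 2.
n^3 = 3 gives n = (3)^(1/3) ~= 1.4422.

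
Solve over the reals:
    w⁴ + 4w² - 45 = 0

w = -2.2361 or w = 2.2361

Let u = w². The equation becomes u² + 4u - 45 = 0.
Factor: (u + 9)(u - 5) = 0, so u = -9 or u = 5.
w² = -9 < 0 has no real solution.
w² = 5 gives w = ±√(5) ≈ ±2.2361.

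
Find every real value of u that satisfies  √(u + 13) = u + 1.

Square both sides: u + 13 = (u + 1)².
Expand and rearrange: u² + u - 12 = 0.
Solving gives u = 3 or u = -4.
Check each candidate in the original equation:
  u = 3: √(16) = 4, while u + 1 = 4 — valid.
  u = -4: √(9) = 3, while u + 1 = -3 — extraneous.

u = 3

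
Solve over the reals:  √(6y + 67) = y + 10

Square both sides: 6y + 67 = (y + 10)².
Expand and rearrange: y² + 14y + 33 = 0.
Solving gives y = -3 or y = -11.
Check each candidate in the original equation:
  y = -3: √(49) = 7, while y + 10 = 7 — valid.
  y = -11: √(1) = 1, while y + 10 = -1 — extraneous.

y = -3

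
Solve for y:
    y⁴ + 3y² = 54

y = -2.4495 or y = 2.4495

Let u = y². The equation becomes u² + 3u - 54 = 0.
Factor: (u + 9)(u - 6) = 0, so u = -9 or u = 6.
y² = -9 < 0 has no real solution.
y² = 6 gives y = ±√(6) ≈ ±2.4495.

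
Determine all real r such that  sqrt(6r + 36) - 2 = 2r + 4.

Isolate the radical: sqrt(6r + 36) = 2r + 6.
Square both sides: 6r + 36 = (2r + 6)^2.
Expand and rearrange: 4r^2 + 18r = 0.
Solving gives r = 0 or r = -4.5.
Check each candidate in the original equation:
  r = 0: sqrt(36) = 6, while 2r + 6 = 6 — valid.
  r = -4.5: sqrt(9) = 3, while 2r + 6 = -3 — extraneous.

r = 0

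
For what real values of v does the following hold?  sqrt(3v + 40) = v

Square both sides: 3v + 40 = (v)^2.
Expand and rearrange: v^2 - 3v - 40 = 0.
Solving gives v = 8 or v = -5.
Check each candidate in the original equation:
  v = 8: sqrt(64) = 8, while v = 8 — valid.
  v = -5: sqrt(25) = 5, while v = -5 — extraneous.

v = 8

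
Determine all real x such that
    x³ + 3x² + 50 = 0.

Possible rational roots are divisors of 50. Testing x = -5 gives 0, so (x + 5) is a factor.
Divide: x³ + 3x² + 50 = (x + 5)(x² - 2x + 10).
The quadratic x² - 2x + 10 has discriminant -36 < 0, so no further real roots.

x = -5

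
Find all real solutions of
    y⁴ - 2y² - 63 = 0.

y = -3 or y = 3

Let u = y². The equation becomes u² - 2u - 63 = 0.
Factor: (u - 9)(u + 7) = 0, so u = 9 or u = -7.
y² = 9 gives y = ±3.
y² = -7 < 0 has no real solution.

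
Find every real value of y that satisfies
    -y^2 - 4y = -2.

Rearrange to standard form: -y^2 - 4y + 2 = 0.
Discriminant: (-4)^2 - 4*(-1)*2 = 24.
Quadratic formula: y = (4 +/- sqrt(24)) / (-2).
So y = -sqrt(6) - 2 ~= -4.4495 or y = -2 + sqrt(6) ~= 0.4495.

y = -4.4495 or y = 0.4495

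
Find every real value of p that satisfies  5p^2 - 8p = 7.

p = -0.6283 or p = 2.2283

Rearrange to standard form: 5p^2 - 8p - 7 = 0.
Discriminant: (-8)^2 - 4*5*(-7) = 204.
Quadratic formula: p = (8 +/- sqrt(204)) / 10.
So p = 4/5 + sqrt(51)/5 ~= 2.2283 or p = 4/5 - sqrt(51)/5 ~= -0.6283.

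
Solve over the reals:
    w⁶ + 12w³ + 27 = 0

Let u = w³. The equation becomes u² + 12u + 27 = 0.
Factor: (u + 9)(u + 3) = 0, so u = -9 or u = -3.
w³ = -9 gives w = -∛(9) ≈ -2.0801.
w³ = -3 gives w = -∛(3) ≈ -1.4422.

w = -2.0801 or w = -1.4422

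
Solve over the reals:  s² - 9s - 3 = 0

Discriminant: (-9)² − 4·1·(-3) = 93.
Quadratic formula: s = (9 ± √93) / 2.
So s = 9/2 + √(93)/2 ≈ 9.3218 or s = 9/2 - √(93)/2 ≈ -0.3218.

s = -0.3218 or s = 9.3218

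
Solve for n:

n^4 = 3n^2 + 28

Let u = n^2. The equation becomes u^2 - 3u - 28 = 0.
Factor: (u - 7)(u + 4) = 0, so u = 7 or u = -4.
n^2 = 7 gives n = +/-sqrt(7) ~= +/-2.6458.
n^2 = -4 < 0 has no real solution.

n = -2.6458 or n = 2.6458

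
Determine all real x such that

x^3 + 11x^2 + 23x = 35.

Rearrange: x^3 + 11x^2 + 23x - 35 = 0.
Possible rational roots are divisors of -35. Testing x = -5 gives 0, so (x + 5) is a factor.
Divide: x^3 + 11x^2 + 23x - 35 = (x + 5)(x^2 + 6x - 7).
Factor the quadratic: x = 1 or x = -7.

x = -7 or x = -5 or x = 1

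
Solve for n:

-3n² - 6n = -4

n = -2.5275 or n = 0.5275

Rearrange to standard form: -3n² - 6n + 4 = 0.
Discriminant: (-6)² − 4·(-3)·4 = 84.
Quadratic formula: n = (6 ± √84) / (-6).
So n = -√(21)/3 - 1 ≈ -2.5275 or n = -1 + √(21)/3 ≈ 0.5275.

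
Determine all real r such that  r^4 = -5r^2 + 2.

Let u = r^2. The equation becomes u^2 + 5u - 2 = 0.
By the quadratic formula, u = -5/2 + sqrt(33)/2 or u = -sqrt(33)/2 - 5/2.
r^2 = -5/2 + sqrt(33)/2 gives r = +/-sqrt(-5/2 + sqrt(33)/2) ~= +/-0.6101.
r^2 = -sqrt(33)/2 - 5/2 < 0 has no real solution.

r = -0.6101 or r = 0.6101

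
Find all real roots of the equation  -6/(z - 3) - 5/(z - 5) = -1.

z = 4 or z = 15

Multiply both sides by (z - 3)(z - 5):
-6(z - 5) - 5(z - 3) = -(z - 3)(z - 5).
Expand and collect terms: -z^2 + 19z - 60 = 0.
Factor or apply the quadratic formula: z = 4 or z = 15.
Neither value makes a denominator zero (z != 3, z != 5), so both are valid.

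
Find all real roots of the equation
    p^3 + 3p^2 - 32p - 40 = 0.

p = -6.8284 or p = -1.1716 or p = 5

Possible rational roots are divisors of -40. Testing p = 5 gives 0, so (p - 5) is a factor.
Divide: p^3 + 3p^2 - 32p - 40 = (p - 5)(p^2 + 8p + 8).
Apply the quadratic formula to p^2 + 8p + 8 = 0: p = (-8 +/- sqrt(32))/2, i.e. p ~= -1.1716 or p ~= -6.8284.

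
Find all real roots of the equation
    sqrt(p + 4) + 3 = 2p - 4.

Isolate the radical: sqrt(p + 4) = 2p - 7.
Square both sides: p + 4 = (2p - 7)^2.
Expand and rearrange: 4p^2 - 29p + 45 = 0.
Solving gives p = 5 or p = 2.25.
Check each candidate in the original equation:
  p = 5: sqrt(9) = 3, while 2p - 7 = 3 — valid.
  p = 2.25: sqrt(6.25) = 2.5, while 2p - 7 = -2.5 — extraneous.

p = 5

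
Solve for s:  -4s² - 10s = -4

s = -2.8508 or s = 0.3508

Rearrange to standard form: -4s² - 10s + 4 = 0.
Discriminant: (-10)² − 4·(-4)·4 = 164.
Quadratic formula: s = (10 ± √164) / (-8).
So s = -√(41)/4 - 5/4 ≈ -2.8508 or s = -5/4 + √(41)/4 ≈ 0.3508.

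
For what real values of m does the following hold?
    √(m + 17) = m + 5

m = -1

Square both sides: m + 17 = (m + 5)².
Expand and rearrange: m² + 9m + 8 = 0.
Solving gives m = -1 or m = -8.
Check each candidate in the original equation:
  m = -1: √(16) = 4, while m + 5 = 4 — valid.
  m = -8: √(9) = 3, while m + 5 = -3 — extraneous.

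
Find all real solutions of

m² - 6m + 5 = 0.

Factor: (m - 1)(m - 5) = 0.
So m = 1 or m = 5.

m = 1 or m = 5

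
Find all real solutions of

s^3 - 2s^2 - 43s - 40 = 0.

s = -5 or s = -1 or s = 8

Possible rational roots are divisors of -40. Testing s = -5 gives 0, so (s + 5) is a factor.
Divide: s^3 - 2s^2 - 43s - 40 = (s + 5)(s^2 - 7s - 8).
Factor the quadratic: s = 8 or s = -1.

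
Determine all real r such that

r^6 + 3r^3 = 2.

r = -1.5271 or r = 0.825

Let u = r^3. The equation becomes u^2 + 3u - 2 = 0.
By the quadratic formula, u = -3/2 + sqrt(17)/2 or u = -sqrt(17)/2 - 3/2.
r^3 = -3/2 + sqrt(17)/2 gives r = (-3/2 + sqrt(17)/2)^(1/3) ~= 0.825.
r^3 = -sqrt(17)/2 - 3/2 gives r = -(3/2 + sqrt(17)/2)^(1/3) ~= -1.5271.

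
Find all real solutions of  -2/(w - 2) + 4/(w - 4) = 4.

w = 1.6492 or w = 4.8508

Multiply both sides by (w - 2)(w - 4):
-2(w - 4) + 4(w - 2) = 4(w - 2)(w - 4).
Expand and collect terms: 4w^2 - 26w + 32 = 0.
By the quadratic formula, w = (26 +/- sqrt(164)) / 8, so w ~= 4.8508 or w ~= 1.6492.
Neither value makes a denominator zero (w != 2, w != 4), so both are valid.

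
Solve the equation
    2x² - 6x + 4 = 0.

Factor: 2(x - 1)(x - 2) = 0.
So x = 1 or x = 2.

x = 1 or x = 2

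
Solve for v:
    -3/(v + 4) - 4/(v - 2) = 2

v = -6 or v = 0.5

Multiply both sides by (v + 4)(v - 2):
-3(v - 2) - 4(v + 4) = 2(v + 4)(v - 2).
Expand and collect terms: 2v^2 + 11v - 6 = 0.
Factor or apply the quadratic formula: v = 0.5 or v = -6.
Neither value makes a denominator zero (v != -4, v != 2), so both are valid.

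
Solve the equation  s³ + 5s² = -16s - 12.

Rearrange: s³ + 5s² + 16s + 12 = 0.
Possible rational roots are divisors of 12. Testing s = -1 gives 0, so (s + 1) is a factor.
Divide: s³ + 5s² + 16s + 12 = (s + 1)(s² + 4s + 12).
The quadratic s² + 4s + 12 has discriminant -32 < 0, so no further real roots.

s = -1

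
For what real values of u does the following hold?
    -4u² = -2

Rearrange to standard form: -4u² + 2 = 0.
Discriminant: (0)² − 4·(-4)·2 = 32.
Quadratic formula: u = (0 ± √32) / (-8).
So u = -√(2)/2 ≈ -0.7071 or u = √(2)/2 ≈ 0.7071.

u = -0.7071 or u = 0.7071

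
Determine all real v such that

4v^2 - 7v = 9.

v = -0.8616 or v = 2.6116

Rearrange to standard form: 4v^2 - 7v - 9 = 0.
Discriminant: (-7)^2 - 4*4*(-9) = 193.
Quadratic formula: v = (7 +/- sqrt(193)) / 8.
So v = 7/8 + sqrt(193)/8 ~= 2.6116 or v = 7/8 - sqrt(193)/8 ~= -0.8616.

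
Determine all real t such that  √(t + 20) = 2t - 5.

Square both sides: t + 20 = (2t - 5)².
Expand and rearrange: 4t² - 21t + 5 = 0.
Solving gives t = 5 or t = 0.25.
Check each candidate in the original equation:
  t = 5: √(25) = 5, while 2t - 5 = 5 — valid.
  t = 0.25: √(20.25) = 4.5, while 2t - 5 = -4.5 — extraneous.

t = 5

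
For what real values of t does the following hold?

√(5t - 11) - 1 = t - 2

Isolate the radical: √(5t - 11) = t - 1.
Square both sides: 5t - 11 = (t - 1)².
Expand and rearrange: t² - 7t + 12 = 0.
Solving gives t = 4 or t = 3.
Check each candidate in the original equation:
  t = 4: √(9) = 3, while t - 1 = 3 — valid.
  t = 3: √(4) = 2, while t - 1 = 2 — valid.

t = 3 or t = 4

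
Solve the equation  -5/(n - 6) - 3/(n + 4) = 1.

n = -8.5678 or n = 2.5678

Multiply both sides by (n - 6)(n + 4):
-5(n + 4) - 3(n - 6) = (n - 6)(n + 4).
Expand and collect terms: n^2 + 6n - 22 = 0.
By the quadratic formula, n = (-6 +/- sqrt(124)) / 2, so n ~= 2.5678 or n ~= -8.5678.
Neither value makes a denominator zero (n != 6, n != -4), so both are valid.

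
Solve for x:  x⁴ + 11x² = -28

No real solutions.

Let u = x². The equation becomes u² + 11u + 28 = 0.
Factor: (u + 4)(u + 7) = 0, so u = -4 or u = -7.
x² = -4 < 0 has no real solution.
x² = -7 < 0 has no real solution.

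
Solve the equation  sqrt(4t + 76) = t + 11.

Square both sides: 4t + 76 = (t + 11)^2.
Expand and rearrange: t^2 + 18t + 45 = 0.
Solving gives t = -3 or t = -15.
Check each candidate in the original equation:
  t = -3: sqrt(64) = 8, while t + 11 = 8 — valid.
  t = -15: sqrt(16) = 4, while t + 11 = -4 — extraneous.

t = -3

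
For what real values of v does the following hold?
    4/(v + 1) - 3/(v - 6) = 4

v = 0.147 or v = 5.103

Multiply both sides by (v + 1)(v - 6):
4(v - 6) - 3(v + 1) = 4(v + 1)(v - 6).
Expand and collect terms: 4v² - 21v + 3 = 0.
By the quadratic formula, v = (21 ± √393) / 8, so v ≈ 5.103 or v ≈ 0.147.
Neither value makes a denominator zero (v ≠ -1, v ≠ 6), so both are valid.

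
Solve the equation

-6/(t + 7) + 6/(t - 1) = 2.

t = -9.3246 or t = 3.3246

Multiply both sides by (t + 7)(t - 1):
-6(t - 1) + 6(t + 7) = 2(t + 7)(t - 1).
Expand and collect terms: 2t^2 + 12t - 62 = 0.
By the quadratic formula, t = (-12 +/- sqrt(640)) / 4, so t ~= 3.3246 or t ~= -9.3246.
Neither value makes a denominator zero (t != -7, t != 1), so both are valid.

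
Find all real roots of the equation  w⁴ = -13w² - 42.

Let u = w². The equation becomes u² + 13u + 42 = 0.
Factor: (u + 6)(u + 7) = 0, so u = -6 or u = -7.
w² = -6 < 0 has no real solution.
w² = -7 < 0 has no real solution.

No real solutions.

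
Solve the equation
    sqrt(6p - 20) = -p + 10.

p = 6

Square both sides: 6p - 20 = (-p + 10)^2.
Expand and rearrange: p^2 - 26p + 120 = 0.
Solving gives p = 20 or p = 6.
Check each candidate in the original equation:
  p = 20: sqrt(100) = 10, while -p + 10 = -10 — extraneous.
  p = 6: sqrt(16) = 4, while -p + 10 = 4 — valid.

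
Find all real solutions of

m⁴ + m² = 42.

m = -2.4495 or m = 2.4495

Let u = m². The equation becomes u² + u - 42 = 0.
Factor: (u + 7)(u - 6) = 0, so u = -7 or u = 6.
m² = -7 < 0 has no real solution.
m² = 6 gives m = ±√(6) ≈ ±2.4495.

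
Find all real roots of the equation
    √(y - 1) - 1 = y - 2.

Isolate the radical: √(y - 1) = y - 1.
Square both sides: y - 1 = (y - 1)².
Expand and rearrange: y² - 3y + 2 = 0.
Solving gives y = 2 or y = 1.
Check each candidate in the original equation:
  y = 2: √(1) = 1, while y - 1 = 1 — valid.
  y = 1: √(0) = 0, while y - 1 = 0 — valid.

y = 1 or y = 2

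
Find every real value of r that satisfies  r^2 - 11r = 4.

r = -0.3523 or r = 11.3523

Rearrange to standard form: r^2 - 11r - 4 = 0.
Discriminant: (-11)^2 - 4*1*(-4) = 137.
Quadratic formula: r = (11 +/- sqrt(137)) / 2.
So r = 11/2 + sqrt(137)/2 ~= 11.3523 or r = 11/2 - sqrt(137)/2 ~= -0.3523.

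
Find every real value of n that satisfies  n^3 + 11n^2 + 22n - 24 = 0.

Possible rational roots are divisors of -24. Testing n = -4 gives 0, so (n + 4) is a factor.
Divide: n^3 + 11n^2 + 22n - 24 = (n + 4)(n^2 + 7n - 6).
Apply the quadratic formula to n^2 + 7n - 6 = 0: n = (-7 +/- sqrt(73))/2, i.e. n ~= 0.772 or n ~= -7.772.

n = -7.772 or n = -4 or n = 0.772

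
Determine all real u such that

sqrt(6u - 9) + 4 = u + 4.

u = 3

Isolate the radical: sqrt(6u - 9) = u.
Square both sides: 6u - 9 = (u)^2.
Expand and rearrange: u^2 - 6u + 9 = 0.
This gives the repeated root u = 3.
Check in the original equation:
  u = 3: sqrt(9) = 3, while u = 3 — valid.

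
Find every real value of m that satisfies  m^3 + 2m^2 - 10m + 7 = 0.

Possible rational roots are divisors of 7. Testing m = 1 gives 0, so (m - 1) is a factor.
Divide: m^3 + 2m^2 - 10m + 7 = (m - 1)(m^2 + 3m - 7).
Apply the quadratic formula to m^2 + 3m - 7 = 0: m = (-3 +/- sqrt(37))/2, i.e. m ~= 1.5414 or m ~= -4.5414.

m = -4.5414 or m = 1 or m = 1.5414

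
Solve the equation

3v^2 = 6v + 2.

Rearrange to standard form: 3v^2 - 6v - 2 = 0.
Discriminant: (-6)^2 - 4*3*(-2) = 60.
Quadratic formula: v = (6 +/- sqrt(60)) / 6.
So v = 1 + sqrt(15)/3 ~= 2.291 or v = 1 - sqrt(15)/3 ~= -0.291.

v = -0.291 or v = 2.291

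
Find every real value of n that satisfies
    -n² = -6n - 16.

n = -2 or n = 8

Bring every term to one side: -n² + 6n + 16 = 0.
Factor: -1(n - 8)(n + 2) = 0.
So n = 8 or n = -2.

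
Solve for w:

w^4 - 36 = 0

w = -2.4495 or w = 2.4495

Let u = w^2. The equation becomes u^2 - 36 = 0.
Factor: (u + 6)(u - 6) = 0, so u = -6 or u = 6.
w^2 = -6 < 0 has no real solution.
w^2 = 6 gives w = +/-sqrt(6) ~= +/-2.4495.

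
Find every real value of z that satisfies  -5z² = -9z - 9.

z = -0.7155 or z = 2.5155

Rearrange to standard form: -5z² + 9z + 9 = 0.
Discriminant: (9)² − 4·(-5)·9 = 261.
Quadratic formula: z = (-9 ± √261) / (-10).
So z = 9/10 - 3·√(29)/10 ≈ -0.7155 or z = 9/10 + 3·√(29)/10 ≈ 2.5155.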